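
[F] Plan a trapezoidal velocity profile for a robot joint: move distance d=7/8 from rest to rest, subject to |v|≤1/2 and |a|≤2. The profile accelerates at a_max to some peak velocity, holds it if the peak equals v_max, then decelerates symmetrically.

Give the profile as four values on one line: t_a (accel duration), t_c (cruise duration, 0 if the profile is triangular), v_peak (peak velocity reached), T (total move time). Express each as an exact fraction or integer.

t_a=1/4 t_c=3/2 v_peak=1/2 T=2

(v_max)²/a_max = (1/2)²/2 = 1/8
7/8 ≥ 1/8 so v_max reached
t_a = (1/2)/2 = 1/4; v_peak = 1/2
d_cruise = 7/8 − 1/8 = 3/4; t_c = (3/4)/(1/2) = 3/2
T = 2·1/4 + 3/2 = 2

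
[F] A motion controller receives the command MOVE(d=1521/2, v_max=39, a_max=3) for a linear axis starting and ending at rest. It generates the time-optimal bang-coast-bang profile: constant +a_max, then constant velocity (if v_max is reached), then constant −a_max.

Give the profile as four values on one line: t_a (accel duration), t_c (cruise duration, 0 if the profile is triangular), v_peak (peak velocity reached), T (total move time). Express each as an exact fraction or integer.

(v_max)²/a_max = 39²/3 = 507
1521/2 ≥ 507 → trapezoidal
t_a = 39/3 = 13; v_peak = 39
d_cruise = 1521/2 − 507 = 507/2; t_c = (507/2)/39 = 13/2
T = 2·13 + 13/2 = 65/2

t_a=13 t_c=13/2 v_peak=39 T=65/2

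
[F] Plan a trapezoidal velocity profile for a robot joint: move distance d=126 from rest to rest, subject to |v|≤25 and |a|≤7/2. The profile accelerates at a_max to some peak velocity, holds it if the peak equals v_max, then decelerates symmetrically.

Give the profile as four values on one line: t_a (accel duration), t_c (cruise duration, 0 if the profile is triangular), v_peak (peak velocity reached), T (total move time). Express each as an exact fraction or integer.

t_a=6 t_c=0 v_peak=21 T=12

v_max²/a_max = 25²/(7/2) = 1250/7
126 < 1250/7 so t_c = 0
v_peak = √(126·7/2) = √441 = 21
t_a = 21/(7/2) = 6; t_c = 0
T = 2·6 = 12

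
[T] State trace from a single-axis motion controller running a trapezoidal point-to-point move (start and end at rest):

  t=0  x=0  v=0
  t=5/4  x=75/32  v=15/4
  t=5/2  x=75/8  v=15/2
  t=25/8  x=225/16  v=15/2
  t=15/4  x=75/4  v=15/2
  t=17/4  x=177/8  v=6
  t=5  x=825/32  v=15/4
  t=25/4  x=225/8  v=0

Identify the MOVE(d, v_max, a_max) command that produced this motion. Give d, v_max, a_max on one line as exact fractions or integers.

final state: t=25/4, x=225/8, v=0 → d = 225/8
a_max = (15/4−0)/(5/4−0) = 3
max v = 15/2 over t∈[5/2,15/4] → v_max = 15/2
check: 15/2·(5/2+5/4) = 225/8 ✓

d=225/8 v_max=15/2 a_max=3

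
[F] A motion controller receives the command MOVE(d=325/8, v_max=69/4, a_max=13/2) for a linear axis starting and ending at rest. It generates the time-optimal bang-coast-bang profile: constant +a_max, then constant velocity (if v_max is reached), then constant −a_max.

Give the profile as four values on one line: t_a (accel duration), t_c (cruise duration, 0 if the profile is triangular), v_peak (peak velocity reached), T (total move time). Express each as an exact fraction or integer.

vₘ²/aₘ = (69/4)²/(13/2) = 4761/104
325/8 < 4761/104 so t_c = 0
v_peak = √(325/8·13/2) = √(4225/16) = 65/4
t_a = (65/4)/(13/2) = 5/2; t_c = 0
T = 2·5/2 = 5

t_a=5/2 t_c=0 v_peak=65/4 T=5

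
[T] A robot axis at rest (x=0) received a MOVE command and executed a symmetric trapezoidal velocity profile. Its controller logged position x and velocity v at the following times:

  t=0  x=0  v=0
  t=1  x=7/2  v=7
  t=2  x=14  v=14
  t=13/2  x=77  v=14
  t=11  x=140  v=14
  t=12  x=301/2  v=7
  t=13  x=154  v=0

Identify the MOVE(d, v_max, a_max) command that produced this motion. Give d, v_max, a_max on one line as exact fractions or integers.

final state: t=13, x=154, v=0 → d = 154
a_max = (7−0)/(1−0) = 7
max v = 14 over t∈[2,11] → v_max = 14
check: 14·(2+9) = 154 ✓

d=154 v_max=14 a_max=7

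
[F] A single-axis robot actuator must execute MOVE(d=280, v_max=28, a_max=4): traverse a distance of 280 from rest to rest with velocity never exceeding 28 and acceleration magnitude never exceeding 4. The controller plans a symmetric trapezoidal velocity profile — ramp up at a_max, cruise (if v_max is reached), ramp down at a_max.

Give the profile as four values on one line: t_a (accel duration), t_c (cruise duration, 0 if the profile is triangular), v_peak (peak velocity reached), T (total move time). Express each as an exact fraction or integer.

t_a=7 t_c=3 v_peak=28 T=17

v_max²/a_max = 28²/4 = 196
280 ≥ 196 so v_max reached
t_a = 28/4 = 7; v_peak = 28
d_cruise = 280 − 196 = 84; t_c = 84/28 = 3
T = 2·7 + 3 = 17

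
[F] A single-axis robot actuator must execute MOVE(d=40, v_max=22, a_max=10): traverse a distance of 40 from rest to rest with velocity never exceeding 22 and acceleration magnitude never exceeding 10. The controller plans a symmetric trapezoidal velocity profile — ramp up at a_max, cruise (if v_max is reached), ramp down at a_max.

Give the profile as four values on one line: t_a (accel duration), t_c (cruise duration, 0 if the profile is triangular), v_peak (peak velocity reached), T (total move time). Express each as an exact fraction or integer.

t_a=2 t_c=0 v_peak=20 T=4

v_max²/a_max = 22²/10 = 242/5
40 < 242/5 so t_c = 0
v_peak = √(40·10) = √400 = 20
t_a = 20/10 = 2; t_c = 0
T = 2·2 = 4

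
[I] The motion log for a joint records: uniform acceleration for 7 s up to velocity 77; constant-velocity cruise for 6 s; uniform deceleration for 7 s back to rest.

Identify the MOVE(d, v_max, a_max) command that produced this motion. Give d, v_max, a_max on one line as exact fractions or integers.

a_max = 77/7 = 11
d_a = ½·77·7 = 539/2; d_c = 77·6 = 462
d = 2·539/2 + 462 = 1001
t_c = 6 > 0 so v_max = 77

d=1001 v_max=77 a_max=11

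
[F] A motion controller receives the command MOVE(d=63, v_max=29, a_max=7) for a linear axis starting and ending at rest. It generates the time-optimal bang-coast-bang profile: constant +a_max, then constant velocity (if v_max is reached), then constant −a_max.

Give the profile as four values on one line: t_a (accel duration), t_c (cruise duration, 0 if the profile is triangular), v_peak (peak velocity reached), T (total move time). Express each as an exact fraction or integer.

t_a=3 t_c=0 v_peak=21 T=6

vₘ²/aₘ = 29²/7 = 841/7
63 < 841/7 ⇒ no cruise
v_peak = √(63·7) = √441 = 21
t_a = 21/7 = 3; t_c = 0
T = 2·3 = 6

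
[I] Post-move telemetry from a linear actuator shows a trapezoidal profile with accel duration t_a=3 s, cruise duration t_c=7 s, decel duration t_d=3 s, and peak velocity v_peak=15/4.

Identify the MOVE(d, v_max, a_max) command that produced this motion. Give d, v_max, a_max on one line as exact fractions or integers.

d=75/2 v_max=15/4 a_max=5/4

a_max = (15/4)/3 = 5/4
d_a = ½·15/4·3 = 45/8; d_c = 15/4·7 = 105/4
d = 2·45/8 + 105/4 = 75/2
t_c = 7 > 0 → v_max = v_peak = 15/4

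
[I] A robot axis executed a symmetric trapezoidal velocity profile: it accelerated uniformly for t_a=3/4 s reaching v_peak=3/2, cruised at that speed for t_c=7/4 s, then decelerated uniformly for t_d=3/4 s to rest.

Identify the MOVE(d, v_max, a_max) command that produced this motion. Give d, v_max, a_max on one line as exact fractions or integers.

d=15/4 v_max=3/2 a_max=2

a_max = (3/2)/(3/4) = 2
d_a = ½·3/2·3/4 = 9/16; d_c = 3/2·7/4 = 21/8
d = 2·9/16 + 21/8 = 15/4
t_c = 7/4 > 0 → v_max = v_peak = 3/2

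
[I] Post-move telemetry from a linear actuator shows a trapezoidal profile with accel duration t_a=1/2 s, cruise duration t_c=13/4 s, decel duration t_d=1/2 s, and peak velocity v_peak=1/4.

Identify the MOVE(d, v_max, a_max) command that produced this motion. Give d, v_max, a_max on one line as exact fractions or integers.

a_max = (1/4)/(1/2) = 1/2
d_a = ½·1/4·1/2 = 1/16; d_c = 1/4·13/4 = 13/16
d = 2·1/16 + 13/16 = 15/16
t_c = 13/4 > 0 ⇒ limit active, v_max = 1/4

d=15/16 v_max=1/4 a_max=1/2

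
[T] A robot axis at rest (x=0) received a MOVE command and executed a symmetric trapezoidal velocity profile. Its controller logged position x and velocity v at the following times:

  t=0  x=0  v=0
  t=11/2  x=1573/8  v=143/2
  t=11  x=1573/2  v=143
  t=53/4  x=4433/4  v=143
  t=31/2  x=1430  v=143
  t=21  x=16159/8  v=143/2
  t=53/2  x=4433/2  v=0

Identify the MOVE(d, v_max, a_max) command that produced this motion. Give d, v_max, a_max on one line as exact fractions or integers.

final state: t=53/2, x=4433/2, v=0 → d = 4433/2
a_max = (143/2−0)/(11/2−0) = 13
max v = 143 over t∈[11,31/2] → v_max = 143
check: 143·(11+9/2) = 4433/2 ✓

d=4433/2 v_max=143 a_max=13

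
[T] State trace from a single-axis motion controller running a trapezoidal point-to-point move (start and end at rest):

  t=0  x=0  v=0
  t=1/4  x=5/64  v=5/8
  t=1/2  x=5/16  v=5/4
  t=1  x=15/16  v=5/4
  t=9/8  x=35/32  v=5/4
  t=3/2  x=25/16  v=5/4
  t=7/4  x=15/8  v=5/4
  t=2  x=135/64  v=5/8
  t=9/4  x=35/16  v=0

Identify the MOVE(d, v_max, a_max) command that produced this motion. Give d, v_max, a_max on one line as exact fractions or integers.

d=35/16 v_max=5/4 a_max=5/2

final state: t=9/4, x=35/16, v=0 → d = 35/16
a_max = (5/8−0)/(1/4−0) = 5/2
max v = 5/4 over t∈[1/2,7/4] → v_max = 5/4
check: 5/4·(1/2+5/4) = 35/16 ✓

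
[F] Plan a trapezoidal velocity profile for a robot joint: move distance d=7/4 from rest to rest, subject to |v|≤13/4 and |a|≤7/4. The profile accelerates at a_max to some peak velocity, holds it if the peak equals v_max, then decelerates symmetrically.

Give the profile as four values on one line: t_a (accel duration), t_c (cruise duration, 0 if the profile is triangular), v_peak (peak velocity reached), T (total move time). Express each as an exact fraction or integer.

vₘ²/aₘ = (13/4)²/(7/4) = 169/28
7/4 < 169/28 → triangular
v_peak = √(7/4·7/4) = √(49/16) = 7/4
t_a = (7/4)/(7/4) = 1; t_c = 0
T = 2·1 = 2

t_a=1 t_c=0 v_peak=7/4 T=2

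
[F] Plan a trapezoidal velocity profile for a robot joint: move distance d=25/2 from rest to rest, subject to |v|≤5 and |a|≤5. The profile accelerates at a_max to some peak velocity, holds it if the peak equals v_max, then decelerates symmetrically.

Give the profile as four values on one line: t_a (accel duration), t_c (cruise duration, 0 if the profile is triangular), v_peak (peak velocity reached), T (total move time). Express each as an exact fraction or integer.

(v_max)²/a_max = 5²/5 = 5
25/2 ≥ 5 ⇒ cruise phase
t_a = 5/5 = 1; v_peak = 5
d_cruise = 25/2 − 5 = 15/2; t_c = (15/2)/5 = 3/2
T = 2·1 + 3/2 = 7/2

t_a=1 t_c=3/2 v_peak=5 T=7/2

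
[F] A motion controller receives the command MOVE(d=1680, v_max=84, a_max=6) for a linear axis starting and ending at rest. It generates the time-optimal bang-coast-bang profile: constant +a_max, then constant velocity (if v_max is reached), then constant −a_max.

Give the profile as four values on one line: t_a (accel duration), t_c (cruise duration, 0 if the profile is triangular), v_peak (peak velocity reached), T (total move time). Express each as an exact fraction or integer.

t_a=14 t_c=6 v_peak=84 T=34

(v_max)²/a_max = 84²/6 = 1176
1680 ≥ 1176 → trapezoidal
t_a = 84/6 = 14; v_peak = 84
d_cruise = 1680 − 1176 = 504; t_c = 504/84 = 6
T = 2·14 + 6 = 34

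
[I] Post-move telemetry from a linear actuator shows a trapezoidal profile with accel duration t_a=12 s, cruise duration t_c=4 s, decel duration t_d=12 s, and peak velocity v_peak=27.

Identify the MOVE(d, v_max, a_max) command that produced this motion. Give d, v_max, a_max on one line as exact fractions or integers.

a_max = 27/12 = 9/4
d_a = ½·27·12 = 162; d_c = 27·4 = 108
d = 2·162 + 108 = 432
t_c = 4 > 0 → v_max = v_peak = 27

d=432 v_max=27 a_max=9/4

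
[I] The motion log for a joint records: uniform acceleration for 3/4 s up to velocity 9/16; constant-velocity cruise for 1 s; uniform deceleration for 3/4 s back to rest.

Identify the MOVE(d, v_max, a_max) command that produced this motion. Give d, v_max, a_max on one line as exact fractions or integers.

d=63/64 v_max=9/16 a_max=3/4

a_max = (9/16)/(3/4) = 3/4
d_a = ½·9/16·3/4 = 27/128; d_c = 9/16·1 = 9/16
d = 2·27/128 + 9/16 = 63/64
t_c = 1 > 0 ⇒ limit active, v_max = 9/16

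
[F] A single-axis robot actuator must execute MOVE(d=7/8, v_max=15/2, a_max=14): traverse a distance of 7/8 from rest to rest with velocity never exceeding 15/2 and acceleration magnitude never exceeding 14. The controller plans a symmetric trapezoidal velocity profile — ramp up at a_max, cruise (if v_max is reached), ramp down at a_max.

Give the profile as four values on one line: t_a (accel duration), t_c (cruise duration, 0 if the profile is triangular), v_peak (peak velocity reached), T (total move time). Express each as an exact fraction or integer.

t_a=1/4 t_c=0 v_peak=7/2 T=1/2

(v_max)²/a_max = (15/2)²/14 = 225/56
7/8 < 225/56 → triangular
v_peak = √(7/8·14) = √(49/4) = 7/2
t_a = (7/2)/14 = 1/4; t_c = 0
T = 2·1/4 = 1/2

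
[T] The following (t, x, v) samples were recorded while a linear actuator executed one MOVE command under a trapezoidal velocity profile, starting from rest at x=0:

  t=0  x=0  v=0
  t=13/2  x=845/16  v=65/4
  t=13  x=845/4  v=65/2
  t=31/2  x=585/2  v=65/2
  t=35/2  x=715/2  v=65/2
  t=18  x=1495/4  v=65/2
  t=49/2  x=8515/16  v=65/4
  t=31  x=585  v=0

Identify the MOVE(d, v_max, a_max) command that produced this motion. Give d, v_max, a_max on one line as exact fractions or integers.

d=585 v_max=65/2 a_max=5/2

final state: t=31, x=585, v=0 → d = 585
a_max = (65/4−0)/(13/2−0) = 5/2
max v = 65/2 over t∈[13,18] → v_max = 65/2
check: 65/2·(13+5) = 585 ✓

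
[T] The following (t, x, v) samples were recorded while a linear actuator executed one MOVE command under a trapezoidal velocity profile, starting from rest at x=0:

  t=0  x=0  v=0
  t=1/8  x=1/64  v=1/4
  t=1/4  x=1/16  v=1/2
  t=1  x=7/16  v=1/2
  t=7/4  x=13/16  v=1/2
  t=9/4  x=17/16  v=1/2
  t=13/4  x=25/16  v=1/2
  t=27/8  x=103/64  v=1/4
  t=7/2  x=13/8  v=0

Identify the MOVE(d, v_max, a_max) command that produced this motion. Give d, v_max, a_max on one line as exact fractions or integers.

d=13/8 v_max=1/2 a_max=2

final state: t=7/2, x=13/8, v=0 → d = 13/8
a_max = (1/4−0)/(1/8−0) = 2
max v = 1/2 over t∈[1/4,13/4] → v_max = 1/2
check: 1/2·(1/4+3) = 13/8 ✓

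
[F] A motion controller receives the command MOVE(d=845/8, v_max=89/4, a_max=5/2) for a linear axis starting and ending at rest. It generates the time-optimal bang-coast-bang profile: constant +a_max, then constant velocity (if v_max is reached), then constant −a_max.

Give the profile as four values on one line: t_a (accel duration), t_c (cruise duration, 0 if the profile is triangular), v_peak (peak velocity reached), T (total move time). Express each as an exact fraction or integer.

vₘ²/aₘ = (89/4)²/(5/2) = 7921/40
845/8 < 7921/40 so t_c = 0
v_peak = √(845/8·5/2) = √(4225/16) = 65/4
t_a = (65/4)/(5/2) = 13/2; t_c = 0
T = 2·13/2 = 13

t_a=13/2 t_c=0 v_peak=65/4 T=13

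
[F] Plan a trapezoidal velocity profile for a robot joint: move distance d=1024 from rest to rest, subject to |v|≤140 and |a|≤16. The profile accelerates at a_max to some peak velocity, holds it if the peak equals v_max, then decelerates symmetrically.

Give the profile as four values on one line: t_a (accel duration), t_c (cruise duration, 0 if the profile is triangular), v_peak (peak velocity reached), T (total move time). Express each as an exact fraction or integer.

vₘ²/aₘ = 140²/16 = 1225
1024 < 1225 so t_c = 0
v_peak = √(1024·16) = √16384 = 128
t_a = 128/16 = 8; t_c = 0
T = 2·8 = 16

t_a=8 t_c=0 v_peak=128 T=16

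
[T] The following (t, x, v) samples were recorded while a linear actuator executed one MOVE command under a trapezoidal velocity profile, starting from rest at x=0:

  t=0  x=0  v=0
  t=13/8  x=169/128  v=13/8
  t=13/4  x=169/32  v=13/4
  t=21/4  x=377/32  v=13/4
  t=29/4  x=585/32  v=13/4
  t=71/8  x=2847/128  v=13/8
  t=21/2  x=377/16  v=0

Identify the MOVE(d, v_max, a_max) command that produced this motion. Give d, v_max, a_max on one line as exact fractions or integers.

final state: t=21/2, x=377/16, v=0 → d = 377/16
a_max = (13/8−0)/(13/8−0) = 1
max v = 13/4 over t∈[13/4,29/4] → v_max = 13/4
check: 13/4·(13/4+4) = 377/16 ✓

d=377/16 v_max=13/4 a_max=1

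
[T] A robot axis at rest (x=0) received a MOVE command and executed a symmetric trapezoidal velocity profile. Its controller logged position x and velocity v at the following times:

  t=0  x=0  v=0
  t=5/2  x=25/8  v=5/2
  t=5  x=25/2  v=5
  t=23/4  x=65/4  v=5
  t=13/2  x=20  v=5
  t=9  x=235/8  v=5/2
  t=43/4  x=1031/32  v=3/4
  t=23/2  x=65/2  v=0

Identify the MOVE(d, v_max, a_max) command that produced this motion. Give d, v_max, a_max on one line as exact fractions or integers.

d=65/2 v_max=5 a_max=1

final state: t=23/2, x=65/2, v=0 → d = 65/2
a_max = (5/2−0)/(5/2−0) = 1
max v = 5 over t∈[5,13/2] → v_max = 5
check: 5·(5+3/2) = 65/2 ✓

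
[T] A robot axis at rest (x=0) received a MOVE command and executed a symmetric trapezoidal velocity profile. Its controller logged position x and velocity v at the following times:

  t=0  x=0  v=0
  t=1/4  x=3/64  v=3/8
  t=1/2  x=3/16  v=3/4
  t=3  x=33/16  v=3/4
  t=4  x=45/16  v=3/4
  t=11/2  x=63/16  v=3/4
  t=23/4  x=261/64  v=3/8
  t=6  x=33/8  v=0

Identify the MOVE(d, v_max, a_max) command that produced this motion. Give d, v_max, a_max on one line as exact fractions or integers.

d=33/8 v_max=3/4 a_max=3/2

final state: t=6, x=33/8, v=0 → d = 33/8
a_max = (3/8−0)/(1/4−0) = 3/2
max v = 3/4 over t∈[1/2,11/2] → v_max = 3/4
check: 3/4·(1/2+5) = 33/8 ✓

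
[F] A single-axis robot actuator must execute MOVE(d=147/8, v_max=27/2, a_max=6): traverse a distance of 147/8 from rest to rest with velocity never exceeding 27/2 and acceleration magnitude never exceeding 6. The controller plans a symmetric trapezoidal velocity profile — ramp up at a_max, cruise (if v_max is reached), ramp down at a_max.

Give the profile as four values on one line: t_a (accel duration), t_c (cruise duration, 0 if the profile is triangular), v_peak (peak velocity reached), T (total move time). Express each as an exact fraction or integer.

t_a=7/4 t_c=0 v_peak=21/2 T=7/2

vₘ²/aₘ = (27/2)²/6 = 243/8
147/8 < 243/8 so t_c = 0
v_peak = √(147/8·6) = √(441/4) = 21/2
t_a = (21/2)/6 = 7/4; t_c = 0
T = 2·7/4 = 7/2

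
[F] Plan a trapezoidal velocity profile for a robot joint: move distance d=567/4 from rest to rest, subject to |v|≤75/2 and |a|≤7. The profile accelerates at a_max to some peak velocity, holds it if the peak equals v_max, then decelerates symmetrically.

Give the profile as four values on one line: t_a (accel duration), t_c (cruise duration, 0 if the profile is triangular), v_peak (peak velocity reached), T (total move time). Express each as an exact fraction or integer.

t_a=9/2 t_c=0 v_peak=63/2 T=9

vₘ²/aₘ = (75/2)²/7 = 5625/28
567/4 < 5625/28 so t_c = 0
v_peak = √(567/4·7) = √(3969/4) = 63/2
t_a = (63/2)/7 = 9/2; t_c = 0
T = 2·9/2 = 9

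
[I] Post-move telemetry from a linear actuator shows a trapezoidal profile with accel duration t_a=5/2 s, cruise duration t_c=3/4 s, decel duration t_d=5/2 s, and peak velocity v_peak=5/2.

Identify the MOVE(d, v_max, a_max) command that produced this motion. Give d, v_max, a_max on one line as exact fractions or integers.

a_max = (5/2)/(5/2) = 1
d_a = ½·5/2·5/2 = 25/8; d_c = 5/2·3/4 = 15/8
d = 2·25/8 + 15/8 = 65/8
t_c = 3/4 > 0 so v_max = 5/2

d=65/8 v_max=5/2 a_max=1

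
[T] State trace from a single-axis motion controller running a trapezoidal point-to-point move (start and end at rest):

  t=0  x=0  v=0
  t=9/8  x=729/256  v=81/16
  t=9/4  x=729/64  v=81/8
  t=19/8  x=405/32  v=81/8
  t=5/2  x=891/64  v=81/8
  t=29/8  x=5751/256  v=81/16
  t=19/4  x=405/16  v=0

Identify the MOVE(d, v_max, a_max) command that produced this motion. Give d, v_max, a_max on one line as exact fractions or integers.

d=405/16 v_max=81/8 a_max=9/2

final state: t=19/4, x=405/16, v=0 → d = 405/16
a_max = (81/16−0)/(9/8−0) = 9/2
max v = 81/8 over t∈[9/4,5/2] → v_max = 81/8
check: 81/8·(9/4+1/4) = 405/16 ✓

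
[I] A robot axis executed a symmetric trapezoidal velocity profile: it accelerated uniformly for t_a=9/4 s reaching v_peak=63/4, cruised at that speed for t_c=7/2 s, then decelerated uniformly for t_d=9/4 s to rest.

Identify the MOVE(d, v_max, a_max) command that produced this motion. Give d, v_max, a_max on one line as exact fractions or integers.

a_max = (63/4)/(9/4) = 7
d_a = ½·63/4·9/4 = 567/32; d_c = 63/4·7/2 = 441/8
d = 2·567/32 + 441/8 = 1449/16
t_c = 7/2 > 0 ⇒ limit active, v_max = 63/4

d=1449/16 v_max=63/4 a_max=7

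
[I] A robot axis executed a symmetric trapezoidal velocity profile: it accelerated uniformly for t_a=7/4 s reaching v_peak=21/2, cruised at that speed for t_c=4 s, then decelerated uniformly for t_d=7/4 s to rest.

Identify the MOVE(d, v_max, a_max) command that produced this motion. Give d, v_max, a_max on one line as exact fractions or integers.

d=483/8 v_max=21/2 a_max=6

a_max = (21/2)/(7/4) = 6
d_a = ½·21/2·7/4 = 147/16; d_c = 21/2·4 = 42
d = 2·147/16 + 42 = 483/8
t_c = 4 > 0 so v_max = 21/2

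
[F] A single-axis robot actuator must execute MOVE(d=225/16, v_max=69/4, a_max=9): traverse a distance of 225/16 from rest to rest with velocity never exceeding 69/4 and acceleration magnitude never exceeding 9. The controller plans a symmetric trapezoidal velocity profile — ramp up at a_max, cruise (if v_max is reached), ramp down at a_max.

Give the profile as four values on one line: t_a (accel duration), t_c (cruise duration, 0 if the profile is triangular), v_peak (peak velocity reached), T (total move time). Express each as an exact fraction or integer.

t_a=5/4 t_c=0 v_peak=45/4 T=5/2

(v_max)²/a_max = (69/4)²/9 = 529/16
225/16 < 529/16 ⇒ no cruise
v_peak = √(225/16·9) = √(2025/16) = 45/4
t_a = (45/4)/9 = 5/4; t_c = 0
T = 2·5/4 = 5/2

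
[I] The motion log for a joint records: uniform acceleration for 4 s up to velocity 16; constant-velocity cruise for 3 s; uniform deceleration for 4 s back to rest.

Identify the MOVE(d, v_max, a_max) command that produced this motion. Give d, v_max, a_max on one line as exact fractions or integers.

d=112 v_max=16 a_max=4

a_max = 16/4 = 4
d_a = ½·16·4 = 32; d_c = 16·3 = 48
d = 2·32 + 48 = 112
t_c = 3 > 0 ⇒ limit active, v_max = 16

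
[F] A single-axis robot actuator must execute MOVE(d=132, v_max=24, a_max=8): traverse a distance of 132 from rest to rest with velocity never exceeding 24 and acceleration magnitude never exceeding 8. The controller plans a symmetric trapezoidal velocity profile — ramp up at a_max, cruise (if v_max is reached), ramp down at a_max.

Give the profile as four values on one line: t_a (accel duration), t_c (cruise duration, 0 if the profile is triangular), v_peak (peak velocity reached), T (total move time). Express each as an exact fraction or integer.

t_a=3 t_c=5/2 v_peak=24 T=17/2

v_max²/a_max = 24²/8 = 72
132 ≥ 72 → trapezoidal
t_a = 24/8 = 3; v_peak = 24
d_cruise = 132 − 72 = 60; t_c = 60/24 = 5/2
T = 2·3 + 5/2 = 17/2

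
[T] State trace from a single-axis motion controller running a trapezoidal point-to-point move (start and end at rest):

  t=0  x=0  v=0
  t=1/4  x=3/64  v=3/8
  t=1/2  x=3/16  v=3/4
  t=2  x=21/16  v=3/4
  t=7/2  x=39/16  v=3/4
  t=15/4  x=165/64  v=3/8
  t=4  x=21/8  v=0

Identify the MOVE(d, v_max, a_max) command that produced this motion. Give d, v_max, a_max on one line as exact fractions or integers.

d=21/8 v_max=3/4 a_max=3/2

final state: t=4, x=21/8, v=0 → d = 21/8
a_max = (3/8−0)/(1/4−0) = 3/2
max v = 3/4 over t∈[1/2,7/2] → v_max = 3/4
check: 3/4·(1/2+3) = 21/8 ✓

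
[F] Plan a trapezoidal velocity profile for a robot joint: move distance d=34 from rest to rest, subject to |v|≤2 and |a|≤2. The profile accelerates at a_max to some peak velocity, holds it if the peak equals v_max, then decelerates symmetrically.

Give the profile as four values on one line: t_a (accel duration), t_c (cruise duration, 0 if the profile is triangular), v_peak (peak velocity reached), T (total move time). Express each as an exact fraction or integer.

v_max²/a_max = 2²/2 = 2
34 ≥ 2 ⇒ cruise phase
t_a = 2/2 = 1; v_peak = 2
d_cruise = 34 − 2 = 32; t_c = 32/2 = 16
T = 2·1 + 16 = 18

t_a=1 t_c=16 v_peak=2 T=18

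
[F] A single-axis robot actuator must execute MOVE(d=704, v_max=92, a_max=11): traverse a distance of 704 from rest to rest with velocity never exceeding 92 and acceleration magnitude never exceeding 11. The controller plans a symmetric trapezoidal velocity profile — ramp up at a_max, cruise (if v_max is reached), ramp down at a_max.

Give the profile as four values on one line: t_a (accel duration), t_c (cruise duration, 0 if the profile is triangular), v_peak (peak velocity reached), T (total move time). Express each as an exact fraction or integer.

(v_max)²/a_max = 92²/11 = 8464/11
704 < 8464/11 → triangular
v_peak = √(704·11) = √7744 = 88
t_a = 88/11 = 8; t_c = 0
T = 2·8 = 16

t_a=8 t_c=0 v_peak=88 T=16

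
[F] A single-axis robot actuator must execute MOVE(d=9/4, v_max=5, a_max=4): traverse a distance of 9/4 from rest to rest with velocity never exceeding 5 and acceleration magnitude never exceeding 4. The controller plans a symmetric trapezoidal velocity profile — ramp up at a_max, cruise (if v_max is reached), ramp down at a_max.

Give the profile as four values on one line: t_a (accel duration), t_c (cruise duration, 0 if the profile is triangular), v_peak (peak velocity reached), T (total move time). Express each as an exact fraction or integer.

t_a=3/4 t_c=0 v_peak=3 T=3/2

vₘ²/aₘ = 5²/4 = 25/4
9/4 < 25/4 so t_c = 0
v_peak = √(9/4·4) = √9 = 3
t_a = 3/4; t_c = 0
T = 2·3/4 = 3/2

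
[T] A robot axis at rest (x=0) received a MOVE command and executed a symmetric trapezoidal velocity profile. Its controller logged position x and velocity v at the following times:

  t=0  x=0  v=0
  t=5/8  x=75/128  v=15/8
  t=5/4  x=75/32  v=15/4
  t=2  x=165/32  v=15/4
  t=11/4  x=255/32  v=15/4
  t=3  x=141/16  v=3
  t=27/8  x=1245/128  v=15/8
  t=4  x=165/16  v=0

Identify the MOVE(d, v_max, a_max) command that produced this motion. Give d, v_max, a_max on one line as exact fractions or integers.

final state: t=4, x=165/16, v=0 → d = 165/16
a_max = (15/8−0)/(5/8−0) = 3
max v = 15/4 over t∈[5/4,11/4] → v_max = 15/4
check: 15/4·(5/4+3/2) = 165/16 ✓

d=165/16 v_max=15/4 a_max=3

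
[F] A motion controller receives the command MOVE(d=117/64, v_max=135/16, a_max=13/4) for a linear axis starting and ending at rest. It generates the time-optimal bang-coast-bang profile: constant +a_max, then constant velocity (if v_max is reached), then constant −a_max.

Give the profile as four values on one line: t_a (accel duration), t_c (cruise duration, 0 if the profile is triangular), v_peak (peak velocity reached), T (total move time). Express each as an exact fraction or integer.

v_max²/a_max = (135/16)²/(13/4) = 18225/832
117/64 < 18225/832 → triangular
v_peak = √(117/64·13/4) = √(1521/256) = 39/16
t_a = (39/16)/(13/4) = 3/4; t_c = 0
T = 2·3/4 = 3/2

t_a=3/4 t_c=0 v_peak=39/16 T=3/2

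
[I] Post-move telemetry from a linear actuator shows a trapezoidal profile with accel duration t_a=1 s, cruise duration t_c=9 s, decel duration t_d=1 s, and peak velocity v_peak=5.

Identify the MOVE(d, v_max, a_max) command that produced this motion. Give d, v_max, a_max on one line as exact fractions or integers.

d=50 v_max=5 a_max=5

a_max = 5/1 = 5
d_a = ½·5·1 = 5/2; d_c = 5·9 = 45
d = 2·5/2 + 45 = 50
t_c = 9 > 0 → v_max = v_peak = 5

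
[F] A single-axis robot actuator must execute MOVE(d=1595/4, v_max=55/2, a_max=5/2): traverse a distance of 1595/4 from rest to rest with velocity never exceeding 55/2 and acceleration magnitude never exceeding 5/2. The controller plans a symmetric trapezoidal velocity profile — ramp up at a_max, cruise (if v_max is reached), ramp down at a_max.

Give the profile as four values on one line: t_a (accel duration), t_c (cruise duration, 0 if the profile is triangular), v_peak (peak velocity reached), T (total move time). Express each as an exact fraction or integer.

v_max²/a_max = (55/2)²/(5/2) = 605/2
1595/4 ≥ 605/2 so v_max reached
t_a = (55/2)/(5/2) = 11; v_peak = 55/2
d_cruise = 1595/4 − 605/2 = 385/4; t_c = (385/4)/(55/2) = 7/2
T = 2·11 + 7/2 = 51/2

t_a=11 t_c=7/2 v_peak=55/2 T=51/2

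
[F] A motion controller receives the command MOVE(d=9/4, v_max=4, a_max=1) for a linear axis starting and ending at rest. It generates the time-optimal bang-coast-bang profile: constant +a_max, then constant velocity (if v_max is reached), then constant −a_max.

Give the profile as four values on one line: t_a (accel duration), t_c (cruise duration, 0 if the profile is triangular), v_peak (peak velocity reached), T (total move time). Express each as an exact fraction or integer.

t_a=3/2 t_c=0 v_peak=3/2 T=3

(v_max)²/a_max = 4²/1 = 16
9/4 < 16 ⇒ no cruise
v_peak = √(9/4·1) = √(9/4) = 3/2
t_a = (3/2)/1 = 3/2; t_c = 0
T = 2·3/2 = 3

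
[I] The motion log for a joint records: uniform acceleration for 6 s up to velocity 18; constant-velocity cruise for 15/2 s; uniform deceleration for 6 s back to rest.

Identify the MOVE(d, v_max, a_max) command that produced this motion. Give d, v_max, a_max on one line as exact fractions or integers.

d=243 v_max=18 a_max=3

a_max = 18/6 = 3
d_a = ½·18·6 = 54; d_c = 18·15/2 = 135
d = 2·54 + 135 = 243
t_c = 15/2 > 0 ⇒ limit active, v_max = 18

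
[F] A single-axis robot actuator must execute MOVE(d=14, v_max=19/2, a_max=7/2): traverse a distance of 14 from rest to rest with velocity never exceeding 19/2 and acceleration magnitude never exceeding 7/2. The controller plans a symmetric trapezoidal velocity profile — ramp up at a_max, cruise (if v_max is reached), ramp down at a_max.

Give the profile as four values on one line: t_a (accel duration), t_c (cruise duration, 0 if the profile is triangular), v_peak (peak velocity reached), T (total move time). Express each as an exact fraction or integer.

(v_max)²/a_max = (19/2)²/(7/2) = 361/14
14 < 361/14 so t_c = 0
v_peak = √(14·7/2) = √49 = 7
t_a = 7/(7/2) = 2; t_c = 0
T = 2·2 = 4

t_a=2 t_c=0 v_peak=7 T=4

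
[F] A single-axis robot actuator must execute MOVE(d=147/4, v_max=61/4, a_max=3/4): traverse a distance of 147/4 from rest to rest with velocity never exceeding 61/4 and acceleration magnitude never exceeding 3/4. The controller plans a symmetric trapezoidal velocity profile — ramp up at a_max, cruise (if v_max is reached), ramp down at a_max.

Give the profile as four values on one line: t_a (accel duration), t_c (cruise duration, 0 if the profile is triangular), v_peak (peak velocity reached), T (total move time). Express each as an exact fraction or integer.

t_a=7 t_c=0 v_peak=21/4 T=14

v_max²/a_max = (61/4)²/(3/4) = 3721/12
147/4 < 3721/12 ⇒ no cruise
v_peak = √(147/4·3/4) = √(441/16) = 21/4
t_a = (21/4)/(3/4) = 7; t_c = 0
T = 2·7 = 14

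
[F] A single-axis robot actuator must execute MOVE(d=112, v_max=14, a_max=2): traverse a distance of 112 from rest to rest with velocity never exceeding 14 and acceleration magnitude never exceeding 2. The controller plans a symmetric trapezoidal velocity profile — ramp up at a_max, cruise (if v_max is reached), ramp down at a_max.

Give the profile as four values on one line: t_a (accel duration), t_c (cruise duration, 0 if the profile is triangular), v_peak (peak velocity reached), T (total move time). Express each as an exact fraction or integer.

(v_max)²/a_max = 14²/2 = 98
112 ≥ 98 ⇒ cruise phase
t_a = 14/2 = 7; v_peak = 14
d_cruise = 112 − 98 = 14; t_c = 14/14 = 1
T = 2·7 + 1 = 15

t_a=7 t_c=1 v_peak=14 T=15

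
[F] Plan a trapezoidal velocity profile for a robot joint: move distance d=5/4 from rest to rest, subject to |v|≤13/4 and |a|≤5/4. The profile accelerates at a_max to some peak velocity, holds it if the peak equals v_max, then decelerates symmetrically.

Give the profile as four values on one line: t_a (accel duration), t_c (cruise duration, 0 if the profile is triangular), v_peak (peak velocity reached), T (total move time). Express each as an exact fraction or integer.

t_a=1 t_c=0 v_peak=5/4 T=2

(v_max)²/a_max = (13/4)²/(5/4) = 169/20
5/4 < 169/20 → triangular
v_peak = √(5/4·5/4) = √(25/16) = 5/4
t_a = (5/4)/(5/4) = 1; t_c = 0
T = 2·1 = 2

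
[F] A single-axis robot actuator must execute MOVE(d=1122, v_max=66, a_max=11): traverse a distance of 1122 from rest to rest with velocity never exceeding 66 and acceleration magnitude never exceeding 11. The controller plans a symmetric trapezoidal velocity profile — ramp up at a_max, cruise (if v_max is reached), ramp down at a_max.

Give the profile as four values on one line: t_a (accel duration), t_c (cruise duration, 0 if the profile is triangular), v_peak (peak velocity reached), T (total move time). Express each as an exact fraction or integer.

t_a=6 t_c=11 v_peak=66 T=23

vₘ²/aₘ = 66²/11 = 396
1122 ≥ 396 → trapezoidal
t_a = 66/11 = 6; v_peak = 66
d_cruise = 1122 − 396 = 726; t_c = 726/66 = 11
T = 2·6 + 11 = 23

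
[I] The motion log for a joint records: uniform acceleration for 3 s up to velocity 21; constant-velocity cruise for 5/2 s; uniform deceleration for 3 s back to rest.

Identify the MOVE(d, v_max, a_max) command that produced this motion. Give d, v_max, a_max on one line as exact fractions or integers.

a_max = 21/3 = 7
d_a = ½·21·3 = 63/2; d_c = 21·5/2 = 105/2
d = 2·63/2 + 105/2 = 231/2
t_c = 5/2 > 0 so v_max = 21

d=231/2 v_max=21 a_max=7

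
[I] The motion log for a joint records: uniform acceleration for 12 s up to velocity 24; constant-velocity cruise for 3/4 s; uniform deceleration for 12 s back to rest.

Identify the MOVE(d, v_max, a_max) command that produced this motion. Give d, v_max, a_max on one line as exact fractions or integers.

a_max = 24/12 = 2
d_a = ½·24·12 = 144; d_c = 24·3/4 = 18
d = 2·144 + 18 = 306
t_c = 3/4 > 0 ⇒ limit active, v_max = 24

d=306 v_max=24 a_max=2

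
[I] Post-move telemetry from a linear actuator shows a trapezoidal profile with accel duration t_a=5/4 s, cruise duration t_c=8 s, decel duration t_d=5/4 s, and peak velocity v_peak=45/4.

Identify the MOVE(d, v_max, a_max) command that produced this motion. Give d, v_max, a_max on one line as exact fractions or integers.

d=1665/16 v_max=45/4 a_max=9

a_max = (45/4)/(5/4) = 9
d_a = ½·45/4·5/4 = 225/32; d_c = 45/4·8 = 90
d = 2·225/32 + 90 = 1665/16
t_c = 8 > 0 ⇒ limit active, v_max = 45/4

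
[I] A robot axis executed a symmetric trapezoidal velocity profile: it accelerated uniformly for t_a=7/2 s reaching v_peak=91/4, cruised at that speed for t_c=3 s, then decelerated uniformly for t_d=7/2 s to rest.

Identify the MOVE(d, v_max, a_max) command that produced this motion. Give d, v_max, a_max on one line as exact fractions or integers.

a_max = (91/4)/(7/2) = 13/2
d_a = ½·91/4·7/2 = 637/16; d_c = 91/4·3 = 273/4
d = 2·637/16 + 273/4 = 1183/8
t_c = 3 > 0 → v_max = v_peak = 91/4

d=1183/8 v_max=91/4 a_max=13/2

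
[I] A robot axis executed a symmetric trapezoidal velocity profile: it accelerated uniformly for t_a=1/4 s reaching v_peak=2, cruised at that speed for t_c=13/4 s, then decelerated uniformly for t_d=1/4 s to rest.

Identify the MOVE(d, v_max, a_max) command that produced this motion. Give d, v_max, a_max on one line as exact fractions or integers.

d=7 v_max=2 a_max=8

a_max = 2/(1/4) = 8
d_a = ½·2·1/4 = 1/4; d_c = 2·13/4 = 13/2
d = 2·1/4 + 13/2 = 7
t_c = 13/4 > 0 so v_max = 2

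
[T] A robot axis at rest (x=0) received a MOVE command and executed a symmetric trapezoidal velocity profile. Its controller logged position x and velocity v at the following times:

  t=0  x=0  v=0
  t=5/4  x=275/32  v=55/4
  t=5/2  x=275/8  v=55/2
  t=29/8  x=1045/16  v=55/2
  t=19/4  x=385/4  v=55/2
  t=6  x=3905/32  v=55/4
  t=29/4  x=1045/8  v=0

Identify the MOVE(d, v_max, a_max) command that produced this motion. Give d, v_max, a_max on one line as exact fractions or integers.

final state: t=29/4, x=1045/8, v=0 → d = 1045/8
a_max = (55/4−0)/(5/4−0) = 11
max v = 55/2 over t∈[5/2,19/4] → v_max = 55/2
check: 55/2·(5/2+9/4) = 1045/8 ✓

d=1045/8 v_max=55/2 a_max=11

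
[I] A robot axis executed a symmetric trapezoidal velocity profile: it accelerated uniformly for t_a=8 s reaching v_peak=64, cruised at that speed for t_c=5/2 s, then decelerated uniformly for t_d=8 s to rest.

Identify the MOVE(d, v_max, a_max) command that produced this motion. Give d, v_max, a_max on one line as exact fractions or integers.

d=672 v_max=64 a_max=8

a_max = 64/8 = 8
d_a = ½·64·8 = 256; d_c = 64·5/2 = 160
d = 2·256 + 160 = 672
t_c = 5/2 > 0 so v_max = 64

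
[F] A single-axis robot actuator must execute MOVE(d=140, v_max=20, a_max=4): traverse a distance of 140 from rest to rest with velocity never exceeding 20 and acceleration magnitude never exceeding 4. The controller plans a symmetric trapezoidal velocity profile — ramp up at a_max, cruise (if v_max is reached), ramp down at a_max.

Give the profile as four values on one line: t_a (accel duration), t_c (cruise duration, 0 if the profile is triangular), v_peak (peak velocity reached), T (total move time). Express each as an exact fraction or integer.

t_a=5 t_c=2 v_peak=20 T=12

(v_max)²/a_max = 20²/4 = 100
140 ≥ 100 → trapezoidal
t_a = 20/4 = 5; v_peak = 20
d_cruise = 140 − 100 = 40; t_c = 40/20 = 2
T = 2·5 + 2 = 12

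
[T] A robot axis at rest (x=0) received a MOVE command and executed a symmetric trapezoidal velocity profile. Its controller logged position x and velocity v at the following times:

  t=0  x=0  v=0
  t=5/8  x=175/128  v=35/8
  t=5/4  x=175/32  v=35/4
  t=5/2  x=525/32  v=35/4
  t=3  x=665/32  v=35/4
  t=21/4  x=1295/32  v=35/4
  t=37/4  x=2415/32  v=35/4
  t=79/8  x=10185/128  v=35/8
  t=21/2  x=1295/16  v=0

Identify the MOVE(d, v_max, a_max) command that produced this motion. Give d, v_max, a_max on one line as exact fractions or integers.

d=1295/16 v_max=35/4 a_max=7

final state: t=21/2, x=1295/16, v=0 → d = 1295/16
a_max = (35/8−0)/(5/8−0) = 7
max v = 35/4 over t∈[5/4,37/4] → v_max = 35/4
check: 35/4·(5/4+8) = 1295/16 ✓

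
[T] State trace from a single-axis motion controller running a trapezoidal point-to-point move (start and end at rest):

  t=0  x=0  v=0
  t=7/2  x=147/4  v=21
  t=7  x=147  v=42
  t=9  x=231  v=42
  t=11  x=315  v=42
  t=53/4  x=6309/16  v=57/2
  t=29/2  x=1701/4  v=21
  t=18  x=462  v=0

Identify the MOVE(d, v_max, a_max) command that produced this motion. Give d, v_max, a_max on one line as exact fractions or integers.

final state: t=18, x=462, v=0 → d = 462
a_max = (21−0)/(7/2−0) = 6
max v = 42 over t∈[7,11] → v_max = 42
check: 42·(7+4) = 462 ✓

d=462 v_max=42 a_max=6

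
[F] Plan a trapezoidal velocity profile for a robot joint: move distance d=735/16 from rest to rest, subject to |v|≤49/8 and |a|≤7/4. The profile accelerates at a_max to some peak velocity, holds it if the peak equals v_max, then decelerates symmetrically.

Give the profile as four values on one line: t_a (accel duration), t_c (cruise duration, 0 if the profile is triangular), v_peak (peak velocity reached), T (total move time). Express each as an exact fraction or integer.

v_max²/a_max = (49/8)²/(7/4) = 343/16
735/16 ≥ 343/16 ⇒ cruise phase
t_a = (49/8)/(7/4) = 7/2; v_peak = 49/8
d_cruise = 735/16 − 343/16 = 49/2; t_c = (49/2)/(49/8) = 4
T = 2·7/2 + 4 = 11

t_a=7/2 t_c=4 v_peak=49/8 T=11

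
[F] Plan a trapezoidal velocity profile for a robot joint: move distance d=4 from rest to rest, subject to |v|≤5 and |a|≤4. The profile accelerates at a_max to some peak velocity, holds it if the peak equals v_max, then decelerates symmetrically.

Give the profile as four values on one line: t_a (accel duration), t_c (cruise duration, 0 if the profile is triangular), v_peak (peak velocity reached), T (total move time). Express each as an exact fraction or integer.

t_a=1 t_c=0 v_peak=4 T=2

v_max²/a_max = 5²/4 = 25/4
4 < 25/4 so t_c = 0
v_peak = √(4·4) = √16 = 4
t_a = 4/4 = 1; t_c = 0
T = 2·1 = 2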